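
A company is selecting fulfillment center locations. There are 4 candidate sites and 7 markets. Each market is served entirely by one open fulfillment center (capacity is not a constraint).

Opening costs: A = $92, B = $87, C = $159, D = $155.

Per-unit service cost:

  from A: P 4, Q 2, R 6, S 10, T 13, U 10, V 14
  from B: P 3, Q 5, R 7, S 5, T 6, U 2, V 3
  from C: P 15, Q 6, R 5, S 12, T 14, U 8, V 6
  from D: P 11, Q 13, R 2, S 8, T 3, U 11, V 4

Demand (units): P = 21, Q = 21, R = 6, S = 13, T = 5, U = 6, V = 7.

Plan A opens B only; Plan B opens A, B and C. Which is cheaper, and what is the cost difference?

Plan A is cheaper by 176.

Plan A: {B}: P→B 3·21=63, Q→B 5·21=105, R→B 7·6=42, S→B 5·13=65, T→B 6·5=30, U→B 2·6=12, V→B 3·7=21. Service 338; fixed 87; total 425.
Plan B: {A, B, C}: P→B 3·21=63, Q→A 2·21=42, R→C 5·6=30, S→B 5·13=65, T→B 6·5=30, U→B 2·6=12, V→B 3·7=21. Service 263; fixed 338; total 601.
Difference: |425 − 601| = 176.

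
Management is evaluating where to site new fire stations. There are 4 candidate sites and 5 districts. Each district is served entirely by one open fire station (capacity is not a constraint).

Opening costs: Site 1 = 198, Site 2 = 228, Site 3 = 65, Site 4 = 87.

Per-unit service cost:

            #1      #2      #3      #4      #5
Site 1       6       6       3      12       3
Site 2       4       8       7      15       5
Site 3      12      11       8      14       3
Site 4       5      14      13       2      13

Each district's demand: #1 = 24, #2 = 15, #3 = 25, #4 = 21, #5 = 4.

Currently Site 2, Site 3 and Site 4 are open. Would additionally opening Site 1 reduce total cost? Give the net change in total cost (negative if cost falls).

Current service cost with {Site 2, Site 3, Site 4}: 445.
Adding Site 1: each district re-picks its cheapest; new service cost 315, saving 130.
Extra fixed cost: 198. Net change = 198 − 130 = 68.
(Totals: 825 → 893.)

No — net change +68 (cost rises by 68).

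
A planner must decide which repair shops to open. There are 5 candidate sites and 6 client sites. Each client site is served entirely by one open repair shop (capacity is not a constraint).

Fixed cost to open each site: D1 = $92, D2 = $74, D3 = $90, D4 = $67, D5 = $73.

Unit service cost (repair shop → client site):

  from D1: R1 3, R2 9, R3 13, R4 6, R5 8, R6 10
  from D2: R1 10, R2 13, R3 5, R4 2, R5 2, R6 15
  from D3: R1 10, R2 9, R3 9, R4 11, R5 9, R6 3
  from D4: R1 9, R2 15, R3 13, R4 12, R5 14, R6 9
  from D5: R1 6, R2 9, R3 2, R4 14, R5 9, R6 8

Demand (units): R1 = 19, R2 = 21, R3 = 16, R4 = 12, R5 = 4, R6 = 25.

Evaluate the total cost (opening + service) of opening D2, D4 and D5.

Total cost: 781

Each client site is assigned to its cheapest site among the open ones.
{D2, D4, D5}: R1→D5 6·19=114, R2→D5 9·21=189, R3→D5 2·16=32, R4→D2 2·12=24, R5→D2 2·4=8, R6→D5 8·25=200. Service 567; fixed 214; total 781.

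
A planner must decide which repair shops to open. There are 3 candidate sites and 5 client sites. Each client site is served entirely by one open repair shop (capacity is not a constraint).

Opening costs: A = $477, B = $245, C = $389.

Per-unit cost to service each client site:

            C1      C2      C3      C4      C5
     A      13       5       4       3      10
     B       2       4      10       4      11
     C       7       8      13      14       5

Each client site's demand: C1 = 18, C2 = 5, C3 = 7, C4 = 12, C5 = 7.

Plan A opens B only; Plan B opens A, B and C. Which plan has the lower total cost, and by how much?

Plan A: {B}: C1→B 2·18=36, C2→B 4·5=20, C3→B 10·7=70, C4→B 4·12=48, C5→B 11·7=77. Service 251; fixed 245; total 496.
Plan B: {A, B, C}: C1→B 2·18=36, C2→B 4·5=20, C3→A 4·7=28, C4→A 3·12=36, C5→C 5·7=35. Service 155; fixed 1111; total 1266.
Difference: |496 − 1266| = 770.

Plan A is cheaper by 770.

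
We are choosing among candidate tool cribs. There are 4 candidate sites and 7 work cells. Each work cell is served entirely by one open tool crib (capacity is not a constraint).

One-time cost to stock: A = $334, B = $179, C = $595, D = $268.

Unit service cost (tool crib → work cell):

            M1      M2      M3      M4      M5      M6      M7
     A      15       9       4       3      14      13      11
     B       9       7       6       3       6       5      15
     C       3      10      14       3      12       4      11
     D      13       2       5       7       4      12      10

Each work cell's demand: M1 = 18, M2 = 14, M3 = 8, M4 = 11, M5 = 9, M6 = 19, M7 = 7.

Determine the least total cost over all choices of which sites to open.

Minimum total cost: 774

For any fixed open set, each work cell goes to its cheapest open site; total = fixed + service.
{B}: M1→B 9·18=162, M2→B 7·14=98, M3→B 6·8=48, M4→B 3·11=33, M5→B 6·9=54, M6→B 5·19=95, M7→B 15·7=105. Service 595; fixed 179; total 774.
{B, D}: M1→B 9·18=162, M2→D 2·14=28, M3→D 5·8=40, M4→B 3·11=33, M5→D 4·9=36, M6→B 5·19=95, M7→D 10·7=70. Service 464; fixed 447; total 911.
{D}: M1→D 13·18=234, M2→D 2·14=28, M3→D 5·8=40, M4→D 7·11=77, M5→D 4·9=36, M6→D 12·19=228, M7→D 10·7=70. Service 713; fixed 268; total 981.
{A, B, C, D}: service 329 + fixed 1376 = 1705
(All 15 nonempty subsets were checked; B only is lowest.)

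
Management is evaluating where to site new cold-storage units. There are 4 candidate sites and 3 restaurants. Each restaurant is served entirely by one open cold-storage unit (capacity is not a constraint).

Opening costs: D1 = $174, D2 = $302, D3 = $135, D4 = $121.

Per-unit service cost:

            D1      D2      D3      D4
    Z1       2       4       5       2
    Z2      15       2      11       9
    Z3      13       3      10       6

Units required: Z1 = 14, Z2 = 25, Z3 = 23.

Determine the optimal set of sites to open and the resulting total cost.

Open D2 only; minimum total cost 477.

For any fixed open set, each restaurant goes to its cheapest open site; total = fixed + service.
{D2}: Z1→D2 4·14=56, Z2→D2 2·25=50, Z3→D2 3·23=69. Service 175; fixed 302; total 477.
{D4}: Z1→D4 2·14=28, Z2→D4 9·25=225, Z3→D4 6·23=138. Service 391; fixed 121; total 512.
{D2, D4}: service 147 + fixed 423 = 570
{D1, D2, D3, D4}: Z1→D1 2·14=28, Z2→D2 2·25=50, Z3→D2 3·23=69. Service 147; fixed 732; total 879.
No other subset beats 477.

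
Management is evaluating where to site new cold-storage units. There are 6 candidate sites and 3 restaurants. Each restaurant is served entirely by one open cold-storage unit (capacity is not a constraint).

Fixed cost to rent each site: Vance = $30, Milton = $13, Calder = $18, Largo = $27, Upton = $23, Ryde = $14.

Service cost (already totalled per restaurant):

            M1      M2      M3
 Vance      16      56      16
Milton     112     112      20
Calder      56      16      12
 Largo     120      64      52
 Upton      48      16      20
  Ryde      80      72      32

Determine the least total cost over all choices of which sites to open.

Minimum total cost: 92

For any fixed open set, each restaurant goes to its cheapest open site; total = fixed + service.
{Vance, Calder}: M1→Vance 16, M2→Calder 16, M3→Calder 12. Service 44; fixed 48; total 92.
{Vance, Upton}: service 48 + fixed 53 = 101
{Calder}: M1→Calder 56, M2→Calder 16, M3→Calder 12. Service 84; fixed 18; total 102.
{Vance, Milton, Calder, Largo, Upton, Ryde}: service 44 + fixed 125 = 169
No other subset beats 92.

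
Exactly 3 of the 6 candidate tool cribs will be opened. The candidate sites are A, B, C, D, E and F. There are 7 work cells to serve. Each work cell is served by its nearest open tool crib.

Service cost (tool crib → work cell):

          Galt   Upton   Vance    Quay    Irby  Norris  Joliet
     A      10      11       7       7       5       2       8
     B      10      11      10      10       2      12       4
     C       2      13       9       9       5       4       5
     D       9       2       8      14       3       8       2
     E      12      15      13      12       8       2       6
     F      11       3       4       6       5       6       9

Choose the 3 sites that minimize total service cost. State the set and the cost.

With exactly 3 open, each work cell uses its cheapest among the chosen.
{C, D, F}: Galt→C 2, Upton→D 2, Vance→F 4, Quay→F 6, Irby→D 3, Norris→C 4, Joliet→D 2. Service cost 23.
{A, C, D}: service cost 25
{B, C, F}: service cost 25
Among all 20 size-3 choices, {C, D, F} is lowest.

Choose C, D and F; total service cost 23.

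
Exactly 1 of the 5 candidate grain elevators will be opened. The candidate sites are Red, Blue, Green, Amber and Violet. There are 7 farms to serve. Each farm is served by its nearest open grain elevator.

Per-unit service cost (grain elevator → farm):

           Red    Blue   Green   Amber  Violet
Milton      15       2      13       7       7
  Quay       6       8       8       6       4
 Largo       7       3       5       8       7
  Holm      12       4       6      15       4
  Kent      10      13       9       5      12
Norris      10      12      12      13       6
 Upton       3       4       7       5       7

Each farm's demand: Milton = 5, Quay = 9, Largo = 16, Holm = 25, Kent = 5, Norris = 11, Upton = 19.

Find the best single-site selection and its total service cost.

With exactly 1 open, each farm uses its cheapest among the chosen.
{Blue}: Milton→Blue 2·5=10, Quay→Blue 8·9=72, Largo→Blue 3·16=48, Holm→Blue 4·25=100, Kent→Blue 13·5=65, Norris→Blue 12·11=132, Upton→Blue 4·19=76. Service cost 503.
{Violet}: service cost 542
{Green}: service cost 677
Among all 5 size-1 choices, {Blue} is lowest.

Choose Blue only; total service cost 503.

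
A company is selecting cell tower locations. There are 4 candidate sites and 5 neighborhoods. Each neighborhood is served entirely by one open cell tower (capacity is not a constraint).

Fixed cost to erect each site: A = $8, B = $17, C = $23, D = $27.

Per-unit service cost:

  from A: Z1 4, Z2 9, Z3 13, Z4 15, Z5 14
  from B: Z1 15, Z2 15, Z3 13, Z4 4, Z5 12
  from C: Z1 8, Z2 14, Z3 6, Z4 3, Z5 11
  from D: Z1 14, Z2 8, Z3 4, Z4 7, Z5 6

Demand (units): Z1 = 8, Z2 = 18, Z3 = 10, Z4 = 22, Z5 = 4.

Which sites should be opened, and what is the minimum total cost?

For any fixed open set, each neighborhood goes to its cheapest open site; total = fixed + service.
{A, C, D}: Z1→A 4·8=32, Z2→D 8·18=144, Z3→D 4·10=40, Z4→C 3·22=66, Z5→D 6·4=24. Service 306; fixed 58; total 364.
{A, B, D}: service 328 + fixed 52 = 380
{A, B, C, D}: service 306 + fixed 75 = 381
{A}: service 710 + fixed 8 = 718
No other subset beats 364.

Open A, C and D; minimum total cost 364.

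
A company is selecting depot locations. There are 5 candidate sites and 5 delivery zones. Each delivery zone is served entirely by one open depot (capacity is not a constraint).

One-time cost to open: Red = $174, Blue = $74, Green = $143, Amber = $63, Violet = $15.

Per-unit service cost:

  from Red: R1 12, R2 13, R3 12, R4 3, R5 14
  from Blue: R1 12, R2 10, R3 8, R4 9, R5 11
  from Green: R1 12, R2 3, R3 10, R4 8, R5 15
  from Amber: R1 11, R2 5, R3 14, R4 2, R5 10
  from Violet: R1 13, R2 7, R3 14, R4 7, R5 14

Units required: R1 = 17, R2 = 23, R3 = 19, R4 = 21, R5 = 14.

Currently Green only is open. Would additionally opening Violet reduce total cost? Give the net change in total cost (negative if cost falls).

Current service cost with {Green}: 841.
Adding Violet: each delivery zone re-picks its cheapest; new service cost 806, saving 35.
Extra fixed cost: 15. Net change = 15 − 35 = -20.
(Totals: 984 → 964.)

Yes — net change −20 (cost falls by 20).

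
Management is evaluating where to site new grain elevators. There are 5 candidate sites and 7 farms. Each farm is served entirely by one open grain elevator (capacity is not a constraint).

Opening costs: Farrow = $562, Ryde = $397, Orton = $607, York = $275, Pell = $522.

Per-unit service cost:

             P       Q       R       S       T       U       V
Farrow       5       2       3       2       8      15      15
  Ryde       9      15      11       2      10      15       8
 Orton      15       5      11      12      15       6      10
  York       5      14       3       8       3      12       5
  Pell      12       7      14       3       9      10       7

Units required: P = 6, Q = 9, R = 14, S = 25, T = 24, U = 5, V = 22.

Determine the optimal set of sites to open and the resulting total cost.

Open York only; minimum total cost 915.

For any fixed open set, each farm goes to its cheapest open site; total = fixed + service.
{York}: P→York 5·6=30, Q→York 14·9=126, R→York 3·14=42, S→York 8·25=200, T→York 3·24=72, U→York 12·5=60, V→York 5·22=110. Service 640; fixed 275; total 915.
{Ryde, York}: service 490 + fixed 672 = 1162
{Farrow, York}: service 382 + fixed 837 = 1219
{Farrow, Ryde, Orton, York, Pell}: P→Farrow 5·6=30, Q→Farrow 2·9=18, R→Farrow 3·14=42, S→Farrow 2·25=50, T→York 3·24=72, U→Orton 6·5=30, V→York 5·22=110. Service 352; fixed 2363; total 2715.
No other subset beats 915.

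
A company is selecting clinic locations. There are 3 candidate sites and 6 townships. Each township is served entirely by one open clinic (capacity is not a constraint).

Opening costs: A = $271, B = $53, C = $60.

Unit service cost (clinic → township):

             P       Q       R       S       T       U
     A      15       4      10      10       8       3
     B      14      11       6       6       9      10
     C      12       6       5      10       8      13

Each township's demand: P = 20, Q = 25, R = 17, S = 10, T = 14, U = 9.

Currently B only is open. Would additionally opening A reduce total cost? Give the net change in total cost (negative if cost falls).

Current service cost with {B}: 933.
Adding A: each township re-picks its cheapest; new service cost 681, saving 252.
Extra fixed cost: 271. Net change = 271 − 252 = 19.
(Totals: 986 → 1005.)

No — net change +19 (cost rises by 19).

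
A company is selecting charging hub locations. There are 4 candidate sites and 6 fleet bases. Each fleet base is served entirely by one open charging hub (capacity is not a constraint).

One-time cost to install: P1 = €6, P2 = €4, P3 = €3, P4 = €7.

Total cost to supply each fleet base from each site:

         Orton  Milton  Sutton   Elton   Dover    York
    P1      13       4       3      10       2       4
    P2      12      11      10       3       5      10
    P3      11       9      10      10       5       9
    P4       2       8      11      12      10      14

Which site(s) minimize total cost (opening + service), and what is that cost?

Open P1, P2 and P4; minimum total cost 35.

For any fixed open set, each fleet base goes to its cheapest open site; total = fixed + service.
{P1, P2, P4}: Orton→P4 2, Milton→P1 4, Sutton→P1 3, Elton→P2 3, Dover→P1 2, York→P1 4. Service 18; fixed 17; total 35.
{P1, P2}: service 28 + fixed 10 = 38
{P1, P2, P3, P4}: Orton→P4 2, Milton→P1 4, Sutton→P1 3, Elton→P2 3, Dover→P1 2, York→P1 4. Service 18; fixed 20; total 38.
{P3}: service 54 + fixed 3 = 57
(All 15 nonempty subsets were checked; P1, P2 and P4 is lowest.)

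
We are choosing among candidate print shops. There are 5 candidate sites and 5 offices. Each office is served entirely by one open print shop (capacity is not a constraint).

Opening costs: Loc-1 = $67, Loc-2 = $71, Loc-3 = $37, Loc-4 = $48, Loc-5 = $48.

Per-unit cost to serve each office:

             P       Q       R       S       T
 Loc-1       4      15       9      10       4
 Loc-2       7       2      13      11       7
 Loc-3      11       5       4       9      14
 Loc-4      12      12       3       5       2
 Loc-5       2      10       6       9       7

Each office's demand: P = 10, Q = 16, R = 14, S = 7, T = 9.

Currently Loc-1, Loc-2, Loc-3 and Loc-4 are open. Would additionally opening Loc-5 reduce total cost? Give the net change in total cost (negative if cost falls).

Current service cost with {Loc-1, Loc-2, Loc-3, Loc-4}: 167.
Adding Loc-5: each office re-picks its cheapest; new service cost 147, saving 20.
Extra fixed cost: 48. Net change = 48 − 20 = 28.
(Totals: 390 → 418.)

No — net change +28 (cost rises by 28).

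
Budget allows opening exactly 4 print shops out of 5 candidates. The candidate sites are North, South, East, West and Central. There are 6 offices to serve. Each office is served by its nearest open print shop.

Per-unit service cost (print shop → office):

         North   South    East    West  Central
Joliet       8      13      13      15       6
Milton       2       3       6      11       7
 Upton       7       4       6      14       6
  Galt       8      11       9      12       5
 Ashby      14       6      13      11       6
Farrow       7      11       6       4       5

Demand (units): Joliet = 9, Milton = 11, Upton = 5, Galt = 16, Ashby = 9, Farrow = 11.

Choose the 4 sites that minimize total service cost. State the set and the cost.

Choose North, South, West and Central; total service cost 274.

With exactly 4 open, each office uses its cheapest among the chosen.
{North, South, West, Central}: Joliet→Central 6·9=54, Milton→North 2·11=22, Upton→South 4·5=20, Galt→Central 5·16=80, Ashby→South 6·9=54, Farrow→West 4·11=44. Service cost 274.
{North, East, West, Central}: service cost 284
{North, South, East, Central}: service cost 285
Among all 5 size-4 choices, {North, South, West, Central} is lowest.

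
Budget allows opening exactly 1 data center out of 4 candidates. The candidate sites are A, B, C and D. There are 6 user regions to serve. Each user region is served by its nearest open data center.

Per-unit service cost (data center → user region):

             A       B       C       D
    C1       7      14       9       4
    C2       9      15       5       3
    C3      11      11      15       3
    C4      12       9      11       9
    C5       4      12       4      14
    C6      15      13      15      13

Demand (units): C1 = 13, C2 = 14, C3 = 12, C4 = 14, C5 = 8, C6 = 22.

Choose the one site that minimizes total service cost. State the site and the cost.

With exactly 1 open, each user region uses its cheapest among the chosen.
{D}: C1→D 4·13=52, C2→D 3·14=42, C3→D 3·12=36, C4→D 9·14=126, C5→D 14·8=112, C6→D 13·22=286. Service cost 654.
{A}: service cost 879
{C}: service cost 883
Among all 4 size-1 choices, {D} is lowest.

Choose D only; total service cost 654.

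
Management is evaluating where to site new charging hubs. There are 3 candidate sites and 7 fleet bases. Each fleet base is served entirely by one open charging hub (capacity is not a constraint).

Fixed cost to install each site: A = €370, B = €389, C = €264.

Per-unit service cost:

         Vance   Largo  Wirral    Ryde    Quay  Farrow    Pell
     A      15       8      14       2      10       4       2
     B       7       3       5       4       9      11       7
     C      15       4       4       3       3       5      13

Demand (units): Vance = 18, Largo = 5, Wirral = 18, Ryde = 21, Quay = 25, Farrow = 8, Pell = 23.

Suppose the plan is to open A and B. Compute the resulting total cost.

Each fleet base is assigned to its cheapest site among the open ones.
{A, B}: Vance→B 7·18=126, Largo→B 3·5=15, Wirral→B 5·18=90, Ryde→A 2·21=42, Quay→B 9·25=225, Farrow→A 4·8=32, Pell→A 2·23=46. Service 576; fixed 759; total 1335.

Total cost: 1335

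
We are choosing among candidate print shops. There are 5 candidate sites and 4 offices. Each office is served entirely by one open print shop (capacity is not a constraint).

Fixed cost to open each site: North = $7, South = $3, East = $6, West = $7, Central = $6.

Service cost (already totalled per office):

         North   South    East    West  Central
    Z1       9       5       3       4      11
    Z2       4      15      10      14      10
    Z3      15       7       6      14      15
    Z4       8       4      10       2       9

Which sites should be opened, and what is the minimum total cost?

Open North and South; minimum total cost 30.

For any fixed open set, each office goes to its cheapest open site; total = fixed + service.
{North, South}: Z1→South 5, Z2→North 4, Z3→South 7, Z4→South 4. Service 20; fixed 10; total 30.
{South, East}: Z1→East 3, Z2→East 10, Z3→East 6, Z4→South 4. Service 23; fixed 9; total 32.
{North, South, East}: service 17 + fixed 16 = 33
{North, South, East, West, Central}: service 15 + fixed 29 = 44
No other subset beats 30.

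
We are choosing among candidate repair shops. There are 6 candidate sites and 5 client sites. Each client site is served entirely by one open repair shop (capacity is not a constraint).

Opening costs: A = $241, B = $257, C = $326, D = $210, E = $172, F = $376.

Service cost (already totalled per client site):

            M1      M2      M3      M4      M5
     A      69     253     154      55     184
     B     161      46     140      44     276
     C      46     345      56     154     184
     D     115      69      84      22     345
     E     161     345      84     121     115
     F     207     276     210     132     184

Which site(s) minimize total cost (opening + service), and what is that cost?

Open D and E; minimum total cost 787.

For any fixed open set, each client site goes to its cheapest open site; total = fixed + service.
{D, E}: M1→D 115, M2→D 69, M3→D 84, M4→D 22, M5→E 115. Service 405; fixed 382; total 787.
{D}: M1→D 115, M2→D 69, M3→D 84, M4→D 22, M5→D 345. Service 635; fixed 210; total 845.
{A, D}: service 428 + fixed 451 = 879
{A, B, C, D, E, F}: M1→C 46, M2→B 46, M3→C 56, M4→D 22, M5→E 115. Service 285; fixed 1582; total 1867.
No other subset beats 787.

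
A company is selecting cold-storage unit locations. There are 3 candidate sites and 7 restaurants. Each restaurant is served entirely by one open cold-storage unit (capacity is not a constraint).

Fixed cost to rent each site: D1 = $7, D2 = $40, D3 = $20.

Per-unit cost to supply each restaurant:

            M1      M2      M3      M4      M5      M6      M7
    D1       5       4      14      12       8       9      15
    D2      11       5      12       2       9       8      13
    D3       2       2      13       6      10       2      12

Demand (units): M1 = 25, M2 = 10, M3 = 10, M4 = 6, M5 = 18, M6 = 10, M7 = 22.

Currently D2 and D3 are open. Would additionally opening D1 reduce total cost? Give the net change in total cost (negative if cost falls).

Yes — net change −11 (cost falls by 11).

Current service cost with {D2, D3}: 648.
Adding D1: each restaurant re-picks its cheapest; new service cost 630, saving 18.
Extra fixed cost: 7. Net change = 7 − 18 = -11.
(Totals: 708 → 697.)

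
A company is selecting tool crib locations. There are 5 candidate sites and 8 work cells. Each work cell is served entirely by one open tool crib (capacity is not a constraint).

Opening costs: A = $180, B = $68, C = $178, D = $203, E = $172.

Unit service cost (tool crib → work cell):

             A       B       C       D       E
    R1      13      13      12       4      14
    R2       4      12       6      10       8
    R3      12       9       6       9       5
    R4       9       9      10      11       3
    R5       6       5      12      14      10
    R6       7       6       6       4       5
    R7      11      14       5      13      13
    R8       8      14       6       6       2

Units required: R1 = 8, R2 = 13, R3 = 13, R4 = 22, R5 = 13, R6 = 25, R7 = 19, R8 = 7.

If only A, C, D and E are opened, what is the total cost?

Total cost: 1235

Each work cell is assigned to its cheapest site among the open ones.
{A, C, D, E}: R1→D 4·8=32, R2→A 4·13=52, R3→E 5·13=65, R4→E 3·22=66, R5→A 6·13=78, R6→D 4·25=100, R7→C 5·19=95, R8→E 2·7=14. Service 502; fixed 733; total 1235.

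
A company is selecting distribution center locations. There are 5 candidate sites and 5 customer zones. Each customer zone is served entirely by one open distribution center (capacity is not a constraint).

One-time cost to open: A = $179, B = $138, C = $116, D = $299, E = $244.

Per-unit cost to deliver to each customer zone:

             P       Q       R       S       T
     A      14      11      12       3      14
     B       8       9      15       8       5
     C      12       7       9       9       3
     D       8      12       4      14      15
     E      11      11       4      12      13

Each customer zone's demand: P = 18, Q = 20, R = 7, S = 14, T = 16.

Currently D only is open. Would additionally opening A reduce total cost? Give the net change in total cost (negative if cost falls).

Yes — net change −11 (cost falls by 11).

Current service cost with {D}: 848.
Adding A: each customer zone re-picks its cheapest; new service cost 658, saving 190.
Extra fixed cost: 179. Net change = 179 − 190 = -11.
(Totals: 1147 → 1136.)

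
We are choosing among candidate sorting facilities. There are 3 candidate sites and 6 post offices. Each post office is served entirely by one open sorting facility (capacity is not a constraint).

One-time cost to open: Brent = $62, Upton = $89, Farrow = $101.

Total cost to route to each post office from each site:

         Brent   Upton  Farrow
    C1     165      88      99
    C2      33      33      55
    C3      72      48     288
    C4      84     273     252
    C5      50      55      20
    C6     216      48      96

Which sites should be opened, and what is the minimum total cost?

For any fixed open set, each post office goes to its cheapest open site; total = fixed + service.
{Brent, Upton}: C1→Upton 88, C2→Brent 33, C3→Upton 48, C4→Brent 84, C5→Brent 50, C6→Upton 48. Service 351; fixed 151; total 502.
{Brent, Farrow}: service 404 + fixed 163 = 567
{Brent, Upton, Farrow}: C1→Upton 88, C2→Brent 33, C3→Upton 48, C4→Brent 84, C5→Farrow 20, C6→Upton 48. Service 321; fixed 252; total 573.
{Brent}: C1→Brent 165, C2→Brent 33, C3→Brent 72, C4→Brent 84, C5→Brent 50, C6→Brent 216. Service 620; fixed 62; total 682.
No other subset beats 502.

Open Brent and Upton; minimum total cost 502.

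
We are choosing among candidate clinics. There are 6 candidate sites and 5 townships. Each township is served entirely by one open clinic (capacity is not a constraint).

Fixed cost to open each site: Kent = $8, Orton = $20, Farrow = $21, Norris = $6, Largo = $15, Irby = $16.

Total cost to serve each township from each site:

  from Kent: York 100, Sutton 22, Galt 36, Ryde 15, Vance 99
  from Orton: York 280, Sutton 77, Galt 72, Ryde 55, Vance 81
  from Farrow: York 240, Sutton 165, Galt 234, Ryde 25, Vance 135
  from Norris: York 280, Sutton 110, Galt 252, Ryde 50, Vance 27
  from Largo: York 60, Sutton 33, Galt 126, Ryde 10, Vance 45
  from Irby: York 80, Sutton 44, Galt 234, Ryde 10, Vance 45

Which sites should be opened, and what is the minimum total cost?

For any fixed open set, each township goes to its cheapest open site; total = fixed + service.
{Kent, Norris, Largo}: York→Largo 60, Sutton→Kent 22, Galt→Kent 36, Ryde→Largo 10, Vance→Norris 27. Service 155; fixed 29; total 184.
{Kent, Largo}: York→Largo 60, Sutton→Kent 22, Galt→Kent 36, Ryde→Largo 10, Vance→Largo 45. Service 173; fixed 23; total 196.
{Kent, Norris, Largo, Irby}: York→Largo 60, Sutton→Kent 22, Galt→Kent 36, Ryde→Largo 10, Vance→Norris 27. Service 155; fixed 45; total 200.
{Kent, Orton, Farrow, Norris, Largo, Irby}: service 155 + fixed 86 = 241
No other subset beats 184.

Open Kent, Norris and Largo; minimum total cost 184.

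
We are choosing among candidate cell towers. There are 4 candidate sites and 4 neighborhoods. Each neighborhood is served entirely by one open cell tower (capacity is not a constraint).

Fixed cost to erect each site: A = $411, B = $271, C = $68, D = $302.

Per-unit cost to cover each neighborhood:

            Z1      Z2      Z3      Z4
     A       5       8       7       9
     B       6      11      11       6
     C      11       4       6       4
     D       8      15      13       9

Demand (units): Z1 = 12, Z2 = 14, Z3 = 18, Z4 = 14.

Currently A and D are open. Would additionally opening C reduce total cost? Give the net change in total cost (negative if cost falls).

Yes — net change −76 (cost falls by 76).

Current service cost with {A, D}: 424.
Adding C: each neighborhood re-picks its cheapest; new service cost 280, saving 144.
Extra fixed cost: 68. Net change = 68 − 144 = -76.
(Totals: 1137 → 1061.)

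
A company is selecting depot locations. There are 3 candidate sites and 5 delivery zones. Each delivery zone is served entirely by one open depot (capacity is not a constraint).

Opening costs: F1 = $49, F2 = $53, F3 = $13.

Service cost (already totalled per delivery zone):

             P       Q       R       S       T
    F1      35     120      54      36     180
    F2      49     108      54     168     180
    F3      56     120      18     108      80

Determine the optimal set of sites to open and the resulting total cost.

Open F1 and F3; minimum total cost 351.

For any fixed open set, each delivery zone goes to its cheapest open site; total = fixed + service.
{F1, F3}: P→F1 35, Q→F1 120, R→F3 18, S→F1 36, T→F3 80. Service 289; fixed 62; total 351.
{F1, F2, F3}: service 277 + fixed 115 = 392
{F3}: service 382 + fixed 13 = 395
(All 7 nonempty subsets were checked; F1 and F3 is lowest.)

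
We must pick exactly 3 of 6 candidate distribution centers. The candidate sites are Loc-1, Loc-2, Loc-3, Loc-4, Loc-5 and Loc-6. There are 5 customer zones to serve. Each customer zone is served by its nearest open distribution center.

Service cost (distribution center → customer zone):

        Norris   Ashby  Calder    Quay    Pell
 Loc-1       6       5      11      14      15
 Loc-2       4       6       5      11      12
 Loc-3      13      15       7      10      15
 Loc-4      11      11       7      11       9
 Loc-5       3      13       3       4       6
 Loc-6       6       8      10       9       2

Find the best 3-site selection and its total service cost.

Choose Loc-1, Loc-5 and Loc-6; total service cost 17.

With exactly 3 open, each customer zone uses its cheapest among the chosen.
{Loc-1, Loc-5, Loc-6}: Norris→Loc-5 3, Ashby→Loc-1 5, Calder→Loc-5 3, Quay→Loc-5 4, Pell→Loc-6 2. Service cost 17.
{Loc-2, Loc-5, Loc-6}: service cost 18
{Loc-3, Loc-5, Loc-6}: service cost 20
Among all 20 size-3 choices, {Loc-1, Loc-5, Loc-6} is lowest.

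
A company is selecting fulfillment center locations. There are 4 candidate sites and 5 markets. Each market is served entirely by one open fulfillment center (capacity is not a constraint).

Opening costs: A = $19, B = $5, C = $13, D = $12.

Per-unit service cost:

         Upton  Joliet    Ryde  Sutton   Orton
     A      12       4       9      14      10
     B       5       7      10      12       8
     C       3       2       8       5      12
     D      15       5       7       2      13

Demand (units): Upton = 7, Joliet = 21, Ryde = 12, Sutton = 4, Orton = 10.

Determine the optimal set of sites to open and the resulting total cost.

Open B, C and D; minimum total cost 265.

For any fixed open set, each market goes to its cheapest open site; total = fixed + service.
{B, C, D}: Upton→C 3·7=21, Joliet→C 2·21=42, Ryde→D 7·12=84, Sutton→D 2·4=8, Orton→B 8·10=80. Service 235; fixed 30; total 265.
{B, C}: Upton→C 3·7=21, Joliet→C 2·21=42, Ryde→C 8·12=96, Sutton→C 5·4=20, Orton→B 8·10=80. Service 259; fixed 18; total 277.
{A, B, C, D}: service 235 + fixed 49 = 284
{B}: service 430 + fixed 5 = 435
(All 15 nonempty subsets were checked; B, C and D is lowest.)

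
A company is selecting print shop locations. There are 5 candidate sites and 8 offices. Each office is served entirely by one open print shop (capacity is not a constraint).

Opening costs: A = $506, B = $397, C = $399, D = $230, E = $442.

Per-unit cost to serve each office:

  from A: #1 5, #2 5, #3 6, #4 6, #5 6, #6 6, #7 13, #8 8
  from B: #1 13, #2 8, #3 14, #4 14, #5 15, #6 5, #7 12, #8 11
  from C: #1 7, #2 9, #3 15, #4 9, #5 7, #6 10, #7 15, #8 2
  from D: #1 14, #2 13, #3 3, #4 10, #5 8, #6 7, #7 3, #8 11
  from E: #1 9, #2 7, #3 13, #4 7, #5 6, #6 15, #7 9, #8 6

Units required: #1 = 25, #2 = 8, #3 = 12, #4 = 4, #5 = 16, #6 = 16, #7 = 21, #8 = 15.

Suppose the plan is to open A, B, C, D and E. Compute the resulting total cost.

Total cost: 2468

Each office is assigned to its cheapest site among the open ones.
{A, B, C, D, E}: #1→A 5·25=125, #2→A 5·8=40, #3→D 3·12=36, #4→A 6·4=24, #5→A 6·16=96, #6→B 5·16=80, #7→D 3·21=63, #8→C 2·15=30. Service 494; fixed 1974; total 2468.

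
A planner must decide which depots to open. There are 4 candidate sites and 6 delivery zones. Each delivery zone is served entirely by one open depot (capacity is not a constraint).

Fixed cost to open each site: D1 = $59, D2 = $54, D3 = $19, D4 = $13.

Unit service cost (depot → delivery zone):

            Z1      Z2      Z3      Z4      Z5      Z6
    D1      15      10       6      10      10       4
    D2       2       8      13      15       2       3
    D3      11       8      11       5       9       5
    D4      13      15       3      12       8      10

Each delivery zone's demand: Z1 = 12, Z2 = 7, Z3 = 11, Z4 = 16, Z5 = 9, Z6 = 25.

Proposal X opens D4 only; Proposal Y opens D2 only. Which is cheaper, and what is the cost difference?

Proposal X: {D4}: Z1→D4 13·12=156, Z2→D4 15·7=105, Z3→D4 3·11=33, Z4→D4 12·16=192, Z5→D4 8·9=72, Z6→D4 10·25=250. Service 808; fixed 13; total 821.
Proposal Y: {D2}: Z1→D2 2·12=24, Z2→D2 8·7=56, Z3→D2 13·11=143, Z4→D2 15·16=240, Z5→D2 2·9=18, Z6→D2 3·25=75. Service 556; fixed 54; total 610.
Difference: |821 − 610| = 211.

Proposal Y is cheaper by 211.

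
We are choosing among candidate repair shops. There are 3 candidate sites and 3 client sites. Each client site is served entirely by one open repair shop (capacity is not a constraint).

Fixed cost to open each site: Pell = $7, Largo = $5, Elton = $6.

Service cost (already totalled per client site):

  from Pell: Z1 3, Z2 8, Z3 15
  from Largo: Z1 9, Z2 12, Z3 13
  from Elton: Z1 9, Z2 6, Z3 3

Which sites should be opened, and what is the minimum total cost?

For any fixed open set, each client site goes to its cheapest open site; total = fixed + service.
{Elton}: Z1→Elton 9, Z2→Elton 6, Z3→Elton 3. Service 18; fixed 6; total 24.
{Pell, Elton}: Z1→Pell 3, Z2→Elton 6, Z3→Elton 3. Service 12; fixed 13; total 25.
{Largo, Elton}: service 18 + fixed 11 = 29
{Pell, Largo, Elton}: service 12 + fixed 18 = 30
(All 7 nonempty subsets were checked; Elton only is lowest.)

Open Elton only; minimum total cost 24.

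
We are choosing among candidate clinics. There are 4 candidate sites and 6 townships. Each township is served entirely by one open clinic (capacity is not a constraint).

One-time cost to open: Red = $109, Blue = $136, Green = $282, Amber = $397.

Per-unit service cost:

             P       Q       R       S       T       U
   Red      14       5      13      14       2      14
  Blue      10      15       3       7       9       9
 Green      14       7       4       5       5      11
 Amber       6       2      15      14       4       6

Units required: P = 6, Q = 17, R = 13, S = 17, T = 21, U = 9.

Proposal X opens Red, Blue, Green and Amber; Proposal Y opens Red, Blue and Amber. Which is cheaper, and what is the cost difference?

Proposal Y is cheaper by 248.

Proposal X: {Red, Blue, Green, Amber}: P→Amber 6·6=36, Q→Amber 2·17=34, R→Blue 3·13=39, S→Green 5·17=85, T→Red 2·21=42, U→Amber 6·9=54. Service 290; fixed 924; total 1214.
Proposal Y: {Red, Blue, Amber}: P→Amber 6·6=36, Q→Amber 2·17=34, R→Blue 3·13=39, S→Blue 7·17=119, T→Red 2·21=42, U→Amber 6·9=54. Service 324; fixed 642; total 966.
Difference: |1214 − 966| = 248.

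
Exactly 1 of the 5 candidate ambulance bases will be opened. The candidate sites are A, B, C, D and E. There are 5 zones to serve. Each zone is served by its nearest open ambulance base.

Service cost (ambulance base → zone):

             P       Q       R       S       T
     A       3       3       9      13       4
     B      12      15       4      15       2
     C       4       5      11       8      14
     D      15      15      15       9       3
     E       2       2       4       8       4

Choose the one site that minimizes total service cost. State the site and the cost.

Choose E only; total service cost 20.

With exactly 1 open, each zone uses its cheapest among the chosen.
{E}: P→E 2, Q→E 2, R→E 4, S→E 8, T→E 4. Service cost 20.
{A}: service cost 32
{C}: service cost 42
Among all 5 size-1 choices, {E} is lowest.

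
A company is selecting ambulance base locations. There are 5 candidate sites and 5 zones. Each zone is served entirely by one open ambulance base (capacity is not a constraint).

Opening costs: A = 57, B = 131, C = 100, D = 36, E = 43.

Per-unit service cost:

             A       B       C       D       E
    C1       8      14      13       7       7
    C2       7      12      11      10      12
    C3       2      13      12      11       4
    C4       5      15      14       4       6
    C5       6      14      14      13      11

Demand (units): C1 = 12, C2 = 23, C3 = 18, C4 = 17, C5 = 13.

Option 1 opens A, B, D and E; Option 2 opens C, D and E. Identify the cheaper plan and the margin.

Option 1 is cheaper by 82.

Option 1: {A, B, D, E}: C1→D 7·12=84, C2→A 7·23=161, C3→A 2·18=36, C4→D 4·17=68, C5→A 6·13=78. Service 427; fixed 267; total 694.
Option 2: {C, D, E}: C1→D 7·12=84, C2→D 10·23=230, C3→E 4·18=72, C4→D 4·17=68, C5→E 11·13=143. Service 597; fixed 179; total 776.
Difference: |694 − 776| = 82.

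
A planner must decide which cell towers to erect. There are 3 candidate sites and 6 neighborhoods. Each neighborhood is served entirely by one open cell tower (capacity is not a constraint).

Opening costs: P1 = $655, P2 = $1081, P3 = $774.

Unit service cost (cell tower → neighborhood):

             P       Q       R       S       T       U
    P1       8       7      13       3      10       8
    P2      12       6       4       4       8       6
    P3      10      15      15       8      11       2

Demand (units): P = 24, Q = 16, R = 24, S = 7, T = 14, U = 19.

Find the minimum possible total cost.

For any fixed open set, each neighborhood goes to its cheapest open site; total = fixed + service.
{P1}: P→P1 8·24=192, Q→P1 7·16=112, R→P1 13·24=312, S→P1 3·7=21, T→P1 10·14=140, U→P1 8·19=152. Service 929; fixed 655; total 1584.
{P2}: service 734 + fixed 1081 = 1815
{P3}: P→P3 10·24=240, Q→P3 15·16=240, R→P3 15·24=360, S→P3 8·7=56, T→P3 11·14=154, U→P3 2·19=38. Service 1088; fixed 774; total 1862.
{P1, P2, P3}: P→P1 8·24=192, Q→P2 6·16=96, R→P2 4·24=96, S→P1 3·7=21, T→P2 8·14=112, U→P3 2·19=38. Service 555; fixed 2510; total 3065.
(All 7 nonempty subsets were checked; P1 only is lowest.)

Minimum total cost: 1584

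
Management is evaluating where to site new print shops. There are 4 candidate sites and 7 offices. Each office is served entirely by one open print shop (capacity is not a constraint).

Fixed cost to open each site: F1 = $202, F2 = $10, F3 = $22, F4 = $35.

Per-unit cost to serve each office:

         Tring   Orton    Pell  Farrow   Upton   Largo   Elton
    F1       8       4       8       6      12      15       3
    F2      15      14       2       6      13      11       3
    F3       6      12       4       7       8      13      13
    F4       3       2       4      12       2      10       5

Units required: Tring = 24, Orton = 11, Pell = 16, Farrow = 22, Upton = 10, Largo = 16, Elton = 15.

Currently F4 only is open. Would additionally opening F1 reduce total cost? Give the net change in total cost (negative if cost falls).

No — net change +40 (cost rises by 40).

Current service cost with {F4}: 677.
Adding F1: each office re-picks its cheapest; new service cost 515, saving 162.
Extra fixed cost: 202. Net change = 202 − 162 = 40.
(Totals: 712 → 752.)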